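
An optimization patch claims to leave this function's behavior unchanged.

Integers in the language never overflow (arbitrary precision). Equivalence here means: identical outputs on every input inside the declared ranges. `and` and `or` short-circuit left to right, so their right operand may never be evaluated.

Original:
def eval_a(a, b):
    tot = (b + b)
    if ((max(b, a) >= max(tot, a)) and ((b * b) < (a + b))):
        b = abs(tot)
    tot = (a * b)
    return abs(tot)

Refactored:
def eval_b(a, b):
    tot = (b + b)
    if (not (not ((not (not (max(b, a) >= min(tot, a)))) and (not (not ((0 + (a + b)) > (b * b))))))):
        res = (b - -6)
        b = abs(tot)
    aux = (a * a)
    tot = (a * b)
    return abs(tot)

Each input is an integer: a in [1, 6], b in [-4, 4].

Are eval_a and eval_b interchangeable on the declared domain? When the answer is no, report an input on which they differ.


There is a counterexample at a=1, b=1: 1 on one side, 2 on the other.
eval_a: tot = 2; ((max(b, a) >= max(tot, a)) and ((b * b) < (a + b))) -> false; tot = 1; return 1
eval_b: tot = 2; (not (not ((not (not (max(b, a) >= min(tot, a)))) and (not (not ((0 + (a + b)) > (b * b))))))) -> true; res = 7; b = 2; aux = 1; tot = 2; return 2
verdict: not equivalent; witness: a=1, b=1


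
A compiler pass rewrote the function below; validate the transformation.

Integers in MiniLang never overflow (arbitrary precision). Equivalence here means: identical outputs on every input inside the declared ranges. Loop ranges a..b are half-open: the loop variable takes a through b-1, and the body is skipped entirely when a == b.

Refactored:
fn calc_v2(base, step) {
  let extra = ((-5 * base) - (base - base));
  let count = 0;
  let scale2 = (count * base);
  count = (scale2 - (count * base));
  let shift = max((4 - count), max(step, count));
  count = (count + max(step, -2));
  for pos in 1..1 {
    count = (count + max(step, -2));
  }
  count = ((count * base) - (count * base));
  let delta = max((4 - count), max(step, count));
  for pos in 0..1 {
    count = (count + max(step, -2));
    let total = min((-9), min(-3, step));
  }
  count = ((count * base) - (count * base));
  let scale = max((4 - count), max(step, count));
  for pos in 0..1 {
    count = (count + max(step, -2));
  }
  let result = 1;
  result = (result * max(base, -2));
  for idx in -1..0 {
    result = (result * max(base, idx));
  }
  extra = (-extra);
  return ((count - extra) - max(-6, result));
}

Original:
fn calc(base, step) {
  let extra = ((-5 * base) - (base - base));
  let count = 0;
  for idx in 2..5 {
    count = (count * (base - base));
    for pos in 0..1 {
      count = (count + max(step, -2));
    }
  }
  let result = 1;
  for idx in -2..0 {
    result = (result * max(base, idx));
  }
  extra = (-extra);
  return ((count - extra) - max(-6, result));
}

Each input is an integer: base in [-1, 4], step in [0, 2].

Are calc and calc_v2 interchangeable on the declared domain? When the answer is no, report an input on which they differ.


Changes here: constant usage differs, statement counts differ, min/max/abs usage differs, loop structure differs, arithmetic usage differs, local variable names differ; the full 18-point sweep finds no disagreement.
verdict: equivalent


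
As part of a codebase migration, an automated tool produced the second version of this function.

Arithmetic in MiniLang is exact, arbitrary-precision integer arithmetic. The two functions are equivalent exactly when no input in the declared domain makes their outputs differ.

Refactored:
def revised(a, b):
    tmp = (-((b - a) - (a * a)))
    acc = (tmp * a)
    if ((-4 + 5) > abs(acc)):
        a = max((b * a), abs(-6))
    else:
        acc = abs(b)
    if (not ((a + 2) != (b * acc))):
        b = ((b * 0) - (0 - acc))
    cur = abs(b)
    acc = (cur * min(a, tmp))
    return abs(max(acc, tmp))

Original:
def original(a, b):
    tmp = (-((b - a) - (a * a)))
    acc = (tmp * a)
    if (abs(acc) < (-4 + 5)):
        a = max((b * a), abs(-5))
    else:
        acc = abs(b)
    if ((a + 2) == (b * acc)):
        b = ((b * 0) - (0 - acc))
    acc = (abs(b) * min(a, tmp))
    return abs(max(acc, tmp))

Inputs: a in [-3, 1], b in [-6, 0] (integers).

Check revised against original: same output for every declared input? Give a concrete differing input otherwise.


Take a=0, b=-6.
original: tmp := 6 | acc := 0 | (abs(acc) < (-4 + 5)): true | a := 5 | ((a + 2) == (b * acc)): false | acc := 30 | result 30
revised: tmp := 6 | acc := 0 | ((-4 + 5) > abs(acc)): true | a := 6 | (not ((a + 2) != (b * acc))): false | cur := 6 | acc := 36 | result 36
30 and 36 differ, so these are not the same function on this domain.
verdict: not equivalent; witness: a=0, b=-6


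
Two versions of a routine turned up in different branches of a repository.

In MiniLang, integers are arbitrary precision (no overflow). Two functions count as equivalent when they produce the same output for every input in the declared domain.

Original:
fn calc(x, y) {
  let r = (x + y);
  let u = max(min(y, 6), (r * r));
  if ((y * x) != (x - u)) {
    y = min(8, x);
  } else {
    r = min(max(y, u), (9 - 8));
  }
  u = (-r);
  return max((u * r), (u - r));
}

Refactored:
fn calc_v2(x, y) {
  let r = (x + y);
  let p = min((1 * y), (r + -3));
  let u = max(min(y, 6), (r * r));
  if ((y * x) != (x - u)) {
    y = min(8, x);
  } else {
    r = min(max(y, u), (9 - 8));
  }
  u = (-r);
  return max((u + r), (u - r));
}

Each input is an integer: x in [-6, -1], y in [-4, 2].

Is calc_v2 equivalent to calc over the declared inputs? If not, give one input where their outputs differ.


These are not equivalent — on x=-4, y=2 the outputs split (-1 vs 0).
calc: r=-2, then u=4, then ((y * x) != (x - u)) is false, then r=1, then u=-1, then returns -1
calc_v2: r=-2, then p=-5, then u=4, then ((y * x) != (x - u)) is false, then r=1, then u=-1, then returns 0
verdict: not equivalent; witness: x=-4, y=2


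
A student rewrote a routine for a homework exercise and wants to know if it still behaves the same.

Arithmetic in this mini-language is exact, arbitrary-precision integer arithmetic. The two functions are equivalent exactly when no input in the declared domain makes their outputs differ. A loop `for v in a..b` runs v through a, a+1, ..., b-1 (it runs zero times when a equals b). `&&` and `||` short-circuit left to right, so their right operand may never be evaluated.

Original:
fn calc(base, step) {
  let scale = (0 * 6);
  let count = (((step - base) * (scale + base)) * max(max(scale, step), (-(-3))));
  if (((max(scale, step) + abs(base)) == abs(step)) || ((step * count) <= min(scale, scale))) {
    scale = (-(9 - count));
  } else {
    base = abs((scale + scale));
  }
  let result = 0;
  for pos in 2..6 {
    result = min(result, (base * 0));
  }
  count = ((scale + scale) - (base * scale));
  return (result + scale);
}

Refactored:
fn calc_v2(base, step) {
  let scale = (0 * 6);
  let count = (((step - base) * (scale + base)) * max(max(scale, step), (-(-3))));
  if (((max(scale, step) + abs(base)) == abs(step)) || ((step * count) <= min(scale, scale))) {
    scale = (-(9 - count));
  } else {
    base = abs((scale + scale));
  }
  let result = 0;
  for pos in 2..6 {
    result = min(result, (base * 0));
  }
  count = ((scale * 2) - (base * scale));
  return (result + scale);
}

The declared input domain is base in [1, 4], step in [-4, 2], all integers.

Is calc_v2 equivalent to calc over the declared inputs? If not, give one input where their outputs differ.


Side by side, the visible changes include: arithmetic usage differs; and constant usage differs.
Spot check at base=3, step=0 — calc: scale=0, then count=-27, then (((max(scale, step) + abs(base)) == abs(step)) || ((step * count) <= min(scale, scale))) is true, then scale=-36, then result=0, then (pos=2), then result=0, then (pos=3), then result=0, then (pos=4), then result=0, then (pos=5), then result=0, then count=36, then returns -36. calc_v2: scale=0, then count=-27, then (((max(scale, step) + abs(base)) == abs(step)) || ((step * count) <= min(scale, scale))) is true, then scale=-36, then result=0, then (pos=2), then result=0, then (pos=3), then result=0, then (pos=4), then result=0, then (pos=5), then result=0, then count=36, then returns -36. Both give -36.
Every one of the 28 inputs gives matching results.
verdict: equivalent


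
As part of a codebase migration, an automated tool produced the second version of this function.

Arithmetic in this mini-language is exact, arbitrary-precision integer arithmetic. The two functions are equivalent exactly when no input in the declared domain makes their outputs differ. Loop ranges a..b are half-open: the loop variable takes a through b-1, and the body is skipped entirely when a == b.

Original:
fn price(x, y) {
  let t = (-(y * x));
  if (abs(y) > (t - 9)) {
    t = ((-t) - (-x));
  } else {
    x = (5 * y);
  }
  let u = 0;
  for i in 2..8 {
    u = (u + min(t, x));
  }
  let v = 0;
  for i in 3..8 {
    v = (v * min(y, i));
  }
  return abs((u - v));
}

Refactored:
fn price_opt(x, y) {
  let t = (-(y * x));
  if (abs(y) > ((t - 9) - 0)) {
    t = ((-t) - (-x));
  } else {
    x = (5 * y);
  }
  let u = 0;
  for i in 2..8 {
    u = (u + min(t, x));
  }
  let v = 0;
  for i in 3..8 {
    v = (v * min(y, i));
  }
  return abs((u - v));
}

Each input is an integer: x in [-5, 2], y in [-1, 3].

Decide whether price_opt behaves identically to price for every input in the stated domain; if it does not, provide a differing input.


Although constant usage differs, plus arithmetic usage differs, 40/40 inputs agree.
verdict: equivalent


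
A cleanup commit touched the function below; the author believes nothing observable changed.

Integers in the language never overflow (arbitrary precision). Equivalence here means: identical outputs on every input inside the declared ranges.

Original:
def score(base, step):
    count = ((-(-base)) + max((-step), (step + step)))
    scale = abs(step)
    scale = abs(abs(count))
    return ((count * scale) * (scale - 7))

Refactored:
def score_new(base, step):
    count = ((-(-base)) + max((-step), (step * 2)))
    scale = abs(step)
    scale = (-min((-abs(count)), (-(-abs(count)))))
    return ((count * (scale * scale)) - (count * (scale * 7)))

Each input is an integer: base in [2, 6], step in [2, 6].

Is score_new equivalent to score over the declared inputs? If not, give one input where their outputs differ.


Side by side, the visible changes include: arithmetic usage differs; min/max/abs usage differs; constant usage differs.
As a probe, take base=4, step=6: score runs count = 16; scale = 6; scale = 16; return 2304; score_new runs count = 16; scale = 6; scale = 16; return 2304; both end at 2304.
Every one of the 25 inputs gives matching results.
verdict: equivalent


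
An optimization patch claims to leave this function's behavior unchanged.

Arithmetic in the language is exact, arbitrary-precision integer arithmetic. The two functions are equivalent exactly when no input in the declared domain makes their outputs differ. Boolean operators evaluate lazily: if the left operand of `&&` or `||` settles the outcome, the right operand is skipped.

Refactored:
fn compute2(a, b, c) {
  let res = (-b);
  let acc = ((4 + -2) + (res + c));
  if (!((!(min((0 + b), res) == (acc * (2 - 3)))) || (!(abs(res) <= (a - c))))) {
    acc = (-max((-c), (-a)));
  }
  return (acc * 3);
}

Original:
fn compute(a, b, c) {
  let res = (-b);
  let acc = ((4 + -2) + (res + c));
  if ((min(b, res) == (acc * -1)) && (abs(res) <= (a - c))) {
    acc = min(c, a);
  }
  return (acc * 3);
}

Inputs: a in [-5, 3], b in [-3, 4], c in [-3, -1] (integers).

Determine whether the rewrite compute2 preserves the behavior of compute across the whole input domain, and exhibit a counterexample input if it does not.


Equivalent — the differences include arithmetic usage differs; and boolean connective usage differs; and constant usage differs; and min/max/abs usage differs, yet no declared input distinguishes the two.
As a probe, take a=-2, b=1, c=-3: compute runs res becomes -1; next acc becomes -2; next ((min(b, res) == (acc * -1)) && (abs(res) <= (a - c))) evaluates to false; next final value -6; compute2 runs res becomes -1; next acc becomes -2; next (!((!(min((0 + b), res) == (acc * (2 - 3)))) || (!(abs(res) <= (a - c))))) evaluates to false; next final value -6; both end at -6.
Sweeping the whole domain (216 inputs) finds no disagreement.
verdict: equivalent


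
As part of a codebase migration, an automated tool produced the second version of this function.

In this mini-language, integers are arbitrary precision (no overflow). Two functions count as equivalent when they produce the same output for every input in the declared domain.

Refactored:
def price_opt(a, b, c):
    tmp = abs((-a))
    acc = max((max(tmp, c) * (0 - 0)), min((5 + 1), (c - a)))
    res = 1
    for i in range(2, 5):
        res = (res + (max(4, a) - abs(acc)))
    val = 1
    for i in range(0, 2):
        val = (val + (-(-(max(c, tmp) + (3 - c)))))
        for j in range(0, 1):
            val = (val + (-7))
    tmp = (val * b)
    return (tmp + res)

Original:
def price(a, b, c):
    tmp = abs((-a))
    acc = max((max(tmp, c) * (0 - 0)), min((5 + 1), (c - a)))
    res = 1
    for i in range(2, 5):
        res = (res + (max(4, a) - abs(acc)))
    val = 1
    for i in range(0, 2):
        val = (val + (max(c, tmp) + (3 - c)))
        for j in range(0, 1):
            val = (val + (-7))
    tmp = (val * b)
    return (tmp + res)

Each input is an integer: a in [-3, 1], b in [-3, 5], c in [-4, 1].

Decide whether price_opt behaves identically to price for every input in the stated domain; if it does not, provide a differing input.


Although same computation, different form, 270/270 inputs agree.
verdict: equivalent


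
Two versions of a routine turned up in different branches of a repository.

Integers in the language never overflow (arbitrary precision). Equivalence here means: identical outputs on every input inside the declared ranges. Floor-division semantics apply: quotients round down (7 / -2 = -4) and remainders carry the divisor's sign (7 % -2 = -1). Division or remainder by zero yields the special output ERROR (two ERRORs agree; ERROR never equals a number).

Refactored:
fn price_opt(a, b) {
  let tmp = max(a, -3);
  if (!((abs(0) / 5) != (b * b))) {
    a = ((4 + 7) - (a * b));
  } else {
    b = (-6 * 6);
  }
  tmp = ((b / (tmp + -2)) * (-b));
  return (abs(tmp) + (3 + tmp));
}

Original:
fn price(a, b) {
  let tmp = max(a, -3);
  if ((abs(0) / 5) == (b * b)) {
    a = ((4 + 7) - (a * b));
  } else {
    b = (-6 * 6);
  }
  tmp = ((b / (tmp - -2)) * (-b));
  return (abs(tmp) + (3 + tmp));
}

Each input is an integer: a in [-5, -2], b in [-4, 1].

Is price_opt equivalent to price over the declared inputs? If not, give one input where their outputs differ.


The rewrite breaks on a=-5, b=-4, where the results are 2595 and 507.
price: tmp := -3 | ((abs(0) / 5) == (b * b)): false | b := -36 | tmp := 1296 | result 2595
price_opt: tmp := -3 | (!((abs(0) / 5) != (b * b))): false | b := -36 | tmp := 252 | result 507
verdict: not equivalent; witness: a=-5, b=-4


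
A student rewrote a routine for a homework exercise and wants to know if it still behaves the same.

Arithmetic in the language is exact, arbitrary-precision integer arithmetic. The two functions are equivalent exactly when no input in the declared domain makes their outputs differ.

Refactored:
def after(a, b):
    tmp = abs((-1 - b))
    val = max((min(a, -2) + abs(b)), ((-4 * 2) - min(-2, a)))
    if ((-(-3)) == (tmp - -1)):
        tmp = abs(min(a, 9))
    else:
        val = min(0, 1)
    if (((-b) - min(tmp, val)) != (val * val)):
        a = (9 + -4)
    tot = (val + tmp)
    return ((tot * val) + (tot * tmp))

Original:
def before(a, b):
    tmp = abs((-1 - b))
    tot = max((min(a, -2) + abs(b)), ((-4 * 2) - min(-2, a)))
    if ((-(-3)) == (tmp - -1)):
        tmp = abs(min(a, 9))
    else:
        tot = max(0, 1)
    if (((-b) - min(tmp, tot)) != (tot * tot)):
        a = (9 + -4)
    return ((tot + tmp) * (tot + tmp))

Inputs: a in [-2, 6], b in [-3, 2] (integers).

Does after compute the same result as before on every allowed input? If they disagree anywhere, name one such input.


Consider the input a=-2, b=-2.
before: tmp=1, then tot=0, then ((-(-3)) == (tmp - -1)) is false, then tot=1, then (((-b) - min(tmp, tot)) != (tot * tot)) is false, then returns 4
after: tmp=1, then val=0, then ((-(-3)) == (tmp - -1)) is false, then val=0, then (((-b) - min(tmp, val)) != (val * val)) is true, then a=5, then tot=1, then returns 1
4 != 1, so the rewrite changes behavior.
verdict: not equivalent; witness: a=-2, b=-2


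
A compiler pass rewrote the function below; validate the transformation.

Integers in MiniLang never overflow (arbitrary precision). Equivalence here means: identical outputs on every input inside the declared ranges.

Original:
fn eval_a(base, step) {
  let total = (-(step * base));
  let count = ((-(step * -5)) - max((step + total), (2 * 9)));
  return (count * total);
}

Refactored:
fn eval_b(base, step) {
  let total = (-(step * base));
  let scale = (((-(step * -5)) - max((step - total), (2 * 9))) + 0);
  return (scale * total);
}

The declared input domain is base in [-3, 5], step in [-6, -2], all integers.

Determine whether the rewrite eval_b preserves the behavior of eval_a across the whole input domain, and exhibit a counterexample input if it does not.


The rewrite breaks on base=5, step=-6, where the results are -1620 and -1440.
eval_a: total := 30 | count := -54 | result -1620
eval_b: total := 30 | scale := -48 | result -1440
verdict: not equivalent; witness: base=5, step=-6


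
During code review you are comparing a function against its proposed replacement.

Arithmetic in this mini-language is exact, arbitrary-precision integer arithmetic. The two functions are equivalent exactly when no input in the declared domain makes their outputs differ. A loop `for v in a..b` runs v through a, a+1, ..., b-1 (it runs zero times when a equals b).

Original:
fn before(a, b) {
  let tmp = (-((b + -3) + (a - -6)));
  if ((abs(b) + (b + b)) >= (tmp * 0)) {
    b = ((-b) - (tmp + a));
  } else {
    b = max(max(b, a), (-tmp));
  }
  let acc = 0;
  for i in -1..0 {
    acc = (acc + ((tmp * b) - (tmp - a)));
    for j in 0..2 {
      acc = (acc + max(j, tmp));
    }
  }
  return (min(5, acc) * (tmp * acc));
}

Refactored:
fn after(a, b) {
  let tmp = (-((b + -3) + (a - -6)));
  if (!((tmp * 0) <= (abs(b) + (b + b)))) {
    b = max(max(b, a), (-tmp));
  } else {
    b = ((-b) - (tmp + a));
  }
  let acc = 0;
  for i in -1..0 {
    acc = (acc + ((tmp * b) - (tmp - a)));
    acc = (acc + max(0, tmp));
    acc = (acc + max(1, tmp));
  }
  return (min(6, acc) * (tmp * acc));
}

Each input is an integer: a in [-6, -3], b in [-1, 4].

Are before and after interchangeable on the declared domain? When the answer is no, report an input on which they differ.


Take a=-6, b=0.
before: tmp becomes 3; next ((abs(b) + (b + b)) >= (tmp * 0)) evaluates to true; next b becomes 3; next acc becomes 0; next at i=-1:; next acc becomes 0; next at j=0:; next acc becomes 3; next at j=1:; next acc becomes 6; next final value 90
after: tmp becomes 3; next (!((tmp * 0) <= (abs(b) + (b + b)))) evaluates to false; next b becomes 3; next acc becomes 0; next at i=-1:; next acc becomes 0; next acc becomes 3; next acc becomes 6; next final value 108
90 against 108: the behavior changed.
verdict: not equivalent; witness: a=-6, b=0


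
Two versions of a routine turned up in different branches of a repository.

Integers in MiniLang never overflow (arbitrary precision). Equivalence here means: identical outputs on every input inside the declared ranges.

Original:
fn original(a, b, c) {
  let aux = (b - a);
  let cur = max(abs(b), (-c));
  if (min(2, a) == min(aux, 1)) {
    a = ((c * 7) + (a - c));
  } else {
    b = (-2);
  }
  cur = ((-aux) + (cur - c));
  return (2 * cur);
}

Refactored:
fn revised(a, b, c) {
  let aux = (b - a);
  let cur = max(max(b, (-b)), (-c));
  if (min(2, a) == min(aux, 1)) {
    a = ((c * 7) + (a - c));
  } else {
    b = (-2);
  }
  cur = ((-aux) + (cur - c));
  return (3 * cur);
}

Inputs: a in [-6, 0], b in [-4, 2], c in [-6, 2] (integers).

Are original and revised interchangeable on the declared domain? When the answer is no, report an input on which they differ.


Take a=-6, b=-4, c=-6.
original: aux := 2 | cur := 6 | (min(2, a) == min(aux, 1)): false | b := -2 | cur := 10 | result 20
revised: aux := 2 | cur := 6 | (min(2, a) == min(aux, 1)): false | b := -2 | cur := 10 | result 30
20 vs 30 — the two versions disagree here.
verdict: not equivalent; witness: a=-6, b=-4, c=-6


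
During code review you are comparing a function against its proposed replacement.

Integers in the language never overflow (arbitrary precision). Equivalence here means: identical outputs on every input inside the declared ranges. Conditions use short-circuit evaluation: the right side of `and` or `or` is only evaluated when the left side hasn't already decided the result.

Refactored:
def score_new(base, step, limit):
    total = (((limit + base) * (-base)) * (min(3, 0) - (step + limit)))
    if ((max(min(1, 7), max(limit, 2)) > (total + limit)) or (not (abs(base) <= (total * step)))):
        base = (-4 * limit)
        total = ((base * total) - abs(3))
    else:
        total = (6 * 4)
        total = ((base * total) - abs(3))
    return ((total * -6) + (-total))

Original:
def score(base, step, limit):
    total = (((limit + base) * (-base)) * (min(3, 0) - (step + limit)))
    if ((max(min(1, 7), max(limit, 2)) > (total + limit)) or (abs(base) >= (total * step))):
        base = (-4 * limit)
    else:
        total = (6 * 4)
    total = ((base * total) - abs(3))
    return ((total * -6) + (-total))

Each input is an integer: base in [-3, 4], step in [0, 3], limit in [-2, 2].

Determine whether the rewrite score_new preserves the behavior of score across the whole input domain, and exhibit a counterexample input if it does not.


Whatever the rewrite altered, no input in the stated domain can expose a difference.
Tracing base=2, step=2, limit=2: score: total = 32; ((max(min(1, 7), max(limit, 2)) > (total + limit)) or (abs(base) >= (total * step))) -> false; total = 24; total = 45; return -315 | score_new: total = 32; ((max(min(1, 7), max(limit, 2)) > (total + limit)) or (not (abs(base) <= (total * step)))) -> false; total = 24; total = 45; return -315 — matching result -315.
Across all 160 domain points the two functions coincide.
verdict: equivalent


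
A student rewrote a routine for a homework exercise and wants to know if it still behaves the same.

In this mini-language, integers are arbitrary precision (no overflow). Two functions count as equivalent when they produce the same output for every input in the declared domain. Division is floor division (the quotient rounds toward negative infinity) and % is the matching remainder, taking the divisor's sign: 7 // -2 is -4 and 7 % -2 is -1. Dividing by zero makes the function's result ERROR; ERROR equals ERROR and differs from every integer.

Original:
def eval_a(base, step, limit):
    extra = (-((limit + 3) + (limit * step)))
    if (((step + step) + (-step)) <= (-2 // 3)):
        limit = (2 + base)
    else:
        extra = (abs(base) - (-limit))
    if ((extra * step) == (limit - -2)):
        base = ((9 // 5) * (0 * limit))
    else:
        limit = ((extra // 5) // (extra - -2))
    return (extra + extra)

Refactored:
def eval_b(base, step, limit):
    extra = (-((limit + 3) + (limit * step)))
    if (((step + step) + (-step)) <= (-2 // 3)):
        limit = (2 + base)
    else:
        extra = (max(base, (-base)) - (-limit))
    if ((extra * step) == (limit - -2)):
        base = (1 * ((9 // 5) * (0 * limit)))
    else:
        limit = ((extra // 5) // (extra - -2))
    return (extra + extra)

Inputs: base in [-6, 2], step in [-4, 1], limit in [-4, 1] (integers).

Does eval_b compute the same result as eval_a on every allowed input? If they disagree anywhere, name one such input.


Although min/max/abs usage differs; and constant usage differs; and arithmetic usage differs, 324/324 inputs agree.
verdict: equivalent


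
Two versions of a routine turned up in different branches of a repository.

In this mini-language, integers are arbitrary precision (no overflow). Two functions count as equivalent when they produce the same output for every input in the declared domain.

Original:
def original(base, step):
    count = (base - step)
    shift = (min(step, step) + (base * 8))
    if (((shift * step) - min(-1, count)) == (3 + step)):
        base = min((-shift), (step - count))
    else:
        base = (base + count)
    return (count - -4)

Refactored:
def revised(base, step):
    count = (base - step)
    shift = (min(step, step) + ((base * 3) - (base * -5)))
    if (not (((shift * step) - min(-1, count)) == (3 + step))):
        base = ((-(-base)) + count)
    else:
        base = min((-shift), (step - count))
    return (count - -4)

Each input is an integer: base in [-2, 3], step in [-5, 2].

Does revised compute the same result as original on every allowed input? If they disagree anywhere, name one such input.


Reading the diff, among the changes: boolean connective usage differs, and constant usage differs, and arithmetic usage differs.
One worked example (base=-2, step=-3) — original: count := 1 | shift := -19 | (((shift * step) - min(-1, count)) == (3 + step)): false | base := -1 | result 5; revised: count := 1 | shift := -19 | (not (((shift * step) - min(-1, count)) == (3 + step))): true | base := -1 | result 5; agreement on 5.
Sweeping the whole domain (48 inputs) finds no disagreement.
verdict: equivalent


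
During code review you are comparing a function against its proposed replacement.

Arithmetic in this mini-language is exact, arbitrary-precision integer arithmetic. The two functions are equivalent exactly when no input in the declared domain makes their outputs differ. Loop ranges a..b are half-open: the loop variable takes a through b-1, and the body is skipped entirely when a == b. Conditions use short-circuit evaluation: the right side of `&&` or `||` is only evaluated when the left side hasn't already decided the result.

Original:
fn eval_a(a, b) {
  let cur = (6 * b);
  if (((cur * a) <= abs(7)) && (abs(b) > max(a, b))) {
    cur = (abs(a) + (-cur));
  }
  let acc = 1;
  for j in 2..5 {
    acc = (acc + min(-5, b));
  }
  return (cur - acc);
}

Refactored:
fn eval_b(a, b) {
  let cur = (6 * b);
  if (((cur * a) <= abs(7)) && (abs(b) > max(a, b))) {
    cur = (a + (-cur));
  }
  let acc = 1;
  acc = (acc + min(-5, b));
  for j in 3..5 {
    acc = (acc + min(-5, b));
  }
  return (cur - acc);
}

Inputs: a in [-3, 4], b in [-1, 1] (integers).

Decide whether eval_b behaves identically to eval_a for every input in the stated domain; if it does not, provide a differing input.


Not equivalent: a=-1, b=-1 separates them (21 vs 19).
eval_a: cur becomes -6; next (((cur * a) <= abs(7)) && (abs(b) > max(a, b))) evaluates to true; next cur becomes 7; next acc becomes 1; next at j=2:; next acc becomes -4; next at j=3:; next acc becomes -9; next at j=4:; next acc becomes -14; next final value 21
eval_b: cur becomes -6; next (((cur * a) <= abs(7)) && (abs(b) > max(a, b))) evaluates to true; next cur becomes 5; next acc becomes 1; next acc becomes -4; next at j=3:; next acc becomes -9; next at j=4:; next acc becomes -14; next final value 19
verdict: not equivalent; witness: a=-1, b=-1


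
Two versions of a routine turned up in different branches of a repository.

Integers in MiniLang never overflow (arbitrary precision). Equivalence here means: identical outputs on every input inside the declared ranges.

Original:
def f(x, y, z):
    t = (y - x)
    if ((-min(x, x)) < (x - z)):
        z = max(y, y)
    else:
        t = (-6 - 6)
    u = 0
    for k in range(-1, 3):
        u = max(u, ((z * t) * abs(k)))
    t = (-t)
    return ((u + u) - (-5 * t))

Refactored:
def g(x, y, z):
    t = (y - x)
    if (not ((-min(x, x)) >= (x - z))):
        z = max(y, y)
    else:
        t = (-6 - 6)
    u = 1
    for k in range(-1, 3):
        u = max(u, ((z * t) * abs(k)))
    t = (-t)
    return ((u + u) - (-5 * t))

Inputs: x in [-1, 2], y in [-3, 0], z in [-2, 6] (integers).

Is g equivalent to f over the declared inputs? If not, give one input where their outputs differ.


The rewrite breaks on x=-1, y=-3, z=0, where the results are 60 and 62.
f: t=-2, then ((-min(x, x)) < (x - z)) is false, then t=-12, then u=0, then (k=-1), then u=0, then (k=0), then u=0, then (k=1), then u=0, then (k=2), then u=0, then t=12, then returns 60
g: t=-2, then (not ((-min(x, x)) >= (x - z))) is false, then t=-12, then u=1, then (k=-1), then u=1, then (k=0), then u=1, then (k=1), then u=1, then (k=2), then u=1, then t=12, then returns 62
verdict: not equivalent; witness: x=-1, y=-3, z=0


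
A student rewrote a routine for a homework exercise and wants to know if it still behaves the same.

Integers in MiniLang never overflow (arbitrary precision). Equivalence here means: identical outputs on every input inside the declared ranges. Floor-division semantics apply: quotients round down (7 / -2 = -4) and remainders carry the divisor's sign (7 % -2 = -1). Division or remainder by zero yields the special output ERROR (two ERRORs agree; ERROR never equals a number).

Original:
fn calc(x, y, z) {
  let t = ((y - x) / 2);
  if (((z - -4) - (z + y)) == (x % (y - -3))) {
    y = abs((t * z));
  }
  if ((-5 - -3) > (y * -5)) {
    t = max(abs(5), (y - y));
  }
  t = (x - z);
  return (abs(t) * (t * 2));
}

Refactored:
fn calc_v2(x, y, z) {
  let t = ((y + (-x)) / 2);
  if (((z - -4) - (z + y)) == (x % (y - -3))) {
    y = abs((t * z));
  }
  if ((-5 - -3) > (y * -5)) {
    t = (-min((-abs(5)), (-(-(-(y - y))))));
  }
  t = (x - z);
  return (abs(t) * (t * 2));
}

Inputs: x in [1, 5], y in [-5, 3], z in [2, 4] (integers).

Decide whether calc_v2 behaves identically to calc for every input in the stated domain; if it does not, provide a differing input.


Side by side, the visible changes include: min/max/abs usage differs; arithmetic usage differs.
As a probe, take x=1, y=0, z=4: calc runs t := -1 | (((z - -4) - (z + y)) == (x % (y - -3))): false | ((-5 - -3) > (y * -5)): false | t := -3 | result -18; calc_v2 runs t := -1 | (((z - -4) - (z + y)) == (x % (y - -3))): false | ((-5 - -3) > (y * -5)): false | t := -3 | result -18; both end at -18.
Every one of the 135 inputs gives matching results.
verdict: equivalent


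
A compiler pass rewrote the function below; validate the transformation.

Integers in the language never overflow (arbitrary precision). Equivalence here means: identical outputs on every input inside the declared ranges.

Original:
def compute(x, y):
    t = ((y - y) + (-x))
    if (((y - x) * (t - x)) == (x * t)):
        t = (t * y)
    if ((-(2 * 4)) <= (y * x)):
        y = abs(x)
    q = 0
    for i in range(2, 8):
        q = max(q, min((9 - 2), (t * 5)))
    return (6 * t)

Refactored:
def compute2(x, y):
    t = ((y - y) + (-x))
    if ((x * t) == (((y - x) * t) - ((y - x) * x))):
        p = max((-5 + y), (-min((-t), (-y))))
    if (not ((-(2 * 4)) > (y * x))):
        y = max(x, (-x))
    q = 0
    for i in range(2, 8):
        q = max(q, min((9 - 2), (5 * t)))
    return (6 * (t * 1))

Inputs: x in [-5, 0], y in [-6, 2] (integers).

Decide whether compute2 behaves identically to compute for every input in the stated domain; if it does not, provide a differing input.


At x=-4, y=-6: compute gives -144, compute2 gives 24.
verdict: not equivalent; witness: x=-4, y=-6


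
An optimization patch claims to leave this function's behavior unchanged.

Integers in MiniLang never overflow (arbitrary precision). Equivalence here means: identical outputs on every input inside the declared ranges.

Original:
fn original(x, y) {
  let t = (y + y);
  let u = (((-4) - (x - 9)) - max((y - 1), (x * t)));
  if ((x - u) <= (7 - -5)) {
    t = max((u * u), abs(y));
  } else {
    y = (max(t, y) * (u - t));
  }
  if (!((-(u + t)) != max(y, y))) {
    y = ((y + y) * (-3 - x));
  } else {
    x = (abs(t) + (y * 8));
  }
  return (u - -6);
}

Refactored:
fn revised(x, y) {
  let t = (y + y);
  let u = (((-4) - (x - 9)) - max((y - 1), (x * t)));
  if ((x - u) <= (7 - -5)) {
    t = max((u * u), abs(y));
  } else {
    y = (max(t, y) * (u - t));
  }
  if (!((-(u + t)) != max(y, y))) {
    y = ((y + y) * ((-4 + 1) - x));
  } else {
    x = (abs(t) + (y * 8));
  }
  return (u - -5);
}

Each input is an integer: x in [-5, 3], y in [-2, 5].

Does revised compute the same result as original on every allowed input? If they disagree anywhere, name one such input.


Evaluate both at x=-5, y=-2.
original: t=-4, then u=-10, then ((x - u) <= (7 - -5)) is true, then t=100, then (!((-(u + t)) != max(y, y))) is false, then x=84, then returns -4
revised: t=-4, then u=-10, then ((x - u) <= (7 - -5)) is true, then t=100, then (!((-(u + t)) != max(y, y))) is false, then x=84, then returns -5
-4 != -5, so the rewrite changes behavior.
verdict: not equivalent; witness: x=-5, y=-2


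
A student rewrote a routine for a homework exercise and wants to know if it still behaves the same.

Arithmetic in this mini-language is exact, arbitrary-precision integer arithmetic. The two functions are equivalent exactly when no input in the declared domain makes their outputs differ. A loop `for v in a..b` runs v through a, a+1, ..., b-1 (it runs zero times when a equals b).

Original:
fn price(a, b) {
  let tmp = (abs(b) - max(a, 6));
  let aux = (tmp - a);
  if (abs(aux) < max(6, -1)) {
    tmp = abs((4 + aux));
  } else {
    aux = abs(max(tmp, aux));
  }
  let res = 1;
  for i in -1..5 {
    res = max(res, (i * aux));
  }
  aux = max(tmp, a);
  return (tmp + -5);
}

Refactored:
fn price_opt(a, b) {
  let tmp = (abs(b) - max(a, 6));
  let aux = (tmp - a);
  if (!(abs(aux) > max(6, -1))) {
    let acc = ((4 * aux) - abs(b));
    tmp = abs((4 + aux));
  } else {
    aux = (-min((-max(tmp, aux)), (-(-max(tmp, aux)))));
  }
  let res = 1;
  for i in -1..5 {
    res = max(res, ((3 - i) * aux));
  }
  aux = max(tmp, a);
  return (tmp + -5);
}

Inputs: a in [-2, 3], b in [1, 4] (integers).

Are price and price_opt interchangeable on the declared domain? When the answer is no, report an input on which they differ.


a=1, b=1 yields -10 from price but -3 from price_opt.
verdict: not equivalent; witness: a=1, b=1


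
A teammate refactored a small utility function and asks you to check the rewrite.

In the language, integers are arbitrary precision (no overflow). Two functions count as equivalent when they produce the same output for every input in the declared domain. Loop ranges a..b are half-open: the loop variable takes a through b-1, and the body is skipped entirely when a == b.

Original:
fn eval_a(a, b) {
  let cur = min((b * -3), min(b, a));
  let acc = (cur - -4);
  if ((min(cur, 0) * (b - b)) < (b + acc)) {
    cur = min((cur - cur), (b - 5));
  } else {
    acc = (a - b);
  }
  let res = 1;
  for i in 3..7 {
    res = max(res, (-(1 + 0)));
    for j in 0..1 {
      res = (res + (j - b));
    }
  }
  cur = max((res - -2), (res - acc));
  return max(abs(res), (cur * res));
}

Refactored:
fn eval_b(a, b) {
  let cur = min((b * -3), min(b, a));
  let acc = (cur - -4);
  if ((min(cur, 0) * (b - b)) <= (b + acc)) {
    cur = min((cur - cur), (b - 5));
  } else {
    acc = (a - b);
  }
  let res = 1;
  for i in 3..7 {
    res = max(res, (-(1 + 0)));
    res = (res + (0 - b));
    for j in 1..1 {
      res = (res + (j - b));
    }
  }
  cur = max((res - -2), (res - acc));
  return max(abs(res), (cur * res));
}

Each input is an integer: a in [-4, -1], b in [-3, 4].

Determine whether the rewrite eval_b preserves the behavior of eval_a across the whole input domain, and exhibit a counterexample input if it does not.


Consider the input a=-4, b=0.
eval_a: cur becomes -4; next acc becomes 0; next ((min(cur, 0) * (b - b)) < (b + acc)) evaluates to false; next acc becomes -4; next res becomes 1; next at i=3:; next res becomes 1; next at j=0:; next res becomes 1; next at i=4:; next res becomes 1; next at j=0:; next res becomes 1; next at i=5:; next res becomes 1; next at j=0:; next res becomes 1; next at i=6:; next res becomes 1; next at j=0:; next res becomes 1; next cur becomes 5; next final value 5
eval_b: cur becomes -4; next acc becomes 0; next ((min(cur, 0) * (b - b)) <= (b + acc)) evaluates to true; next cur becomes -5; next res becomes 1; next at i=3:; next res becomes 1; next res becomes 1; next j never enters its loop body; next at i=4:; next res becomes 1; next res becomes 1; next j never enters its loop body; next at i=5:; next res becomes 1; next res becomes 1; next j never enters its loop body; next at i=6:; next res becomes 1; next res becomes 1; next j never enters its loop body; next cur becomes 3; next final value 3
5 vs 3 — the two versions disagree here.
verdict: not equivalent; witness: a=-4, b=0


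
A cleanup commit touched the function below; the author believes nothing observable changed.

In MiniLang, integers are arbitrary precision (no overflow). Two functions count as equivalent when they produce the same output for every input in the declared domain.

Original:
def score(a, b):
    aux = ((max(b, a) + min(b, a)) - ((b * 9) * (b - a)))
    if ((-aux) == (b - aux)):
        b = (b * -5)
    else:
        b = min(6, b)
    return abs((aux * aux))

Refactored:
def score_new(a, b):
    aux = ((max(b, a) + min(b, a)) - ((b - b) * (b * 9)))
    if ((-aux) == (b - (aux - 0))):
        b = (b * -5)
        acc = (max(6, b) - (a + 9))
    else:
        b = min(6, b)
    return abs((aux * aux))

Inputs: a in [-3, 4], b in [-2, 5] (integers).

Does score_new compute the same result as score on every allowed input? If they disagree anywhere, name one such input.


Input a=-3, b=-2: 169 from score versus 25 from score_new.
verdict: not equivalent; witness: a=-3, b=-2


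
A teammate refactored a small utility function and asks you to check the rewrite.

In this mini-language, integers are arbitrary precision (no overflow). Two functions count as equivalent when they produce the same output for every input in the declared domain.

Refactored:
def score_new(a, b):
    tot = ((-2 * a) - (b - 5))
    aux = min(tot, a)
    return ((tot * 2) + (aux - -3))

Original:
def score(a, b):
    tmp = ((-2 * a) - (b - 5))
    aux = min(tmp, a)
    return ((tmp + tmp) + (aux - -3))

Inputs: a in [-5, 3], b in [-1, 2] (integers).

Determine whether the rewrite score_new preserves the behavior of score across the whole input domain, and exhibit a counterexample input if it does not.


Equivalent — the differences include constant usage differs; and local variable names differ; and arithmetic usage differs, yet no declared input distinguishes the two.
One worked example (a=-1, b=-1) — score: tmp = 8; aux = -1; return 18; score_new: tot = 8; aux = -1; return 18; agreement on 18.
Across all 36 domain points the two functions coincide.
verdict: equivalent


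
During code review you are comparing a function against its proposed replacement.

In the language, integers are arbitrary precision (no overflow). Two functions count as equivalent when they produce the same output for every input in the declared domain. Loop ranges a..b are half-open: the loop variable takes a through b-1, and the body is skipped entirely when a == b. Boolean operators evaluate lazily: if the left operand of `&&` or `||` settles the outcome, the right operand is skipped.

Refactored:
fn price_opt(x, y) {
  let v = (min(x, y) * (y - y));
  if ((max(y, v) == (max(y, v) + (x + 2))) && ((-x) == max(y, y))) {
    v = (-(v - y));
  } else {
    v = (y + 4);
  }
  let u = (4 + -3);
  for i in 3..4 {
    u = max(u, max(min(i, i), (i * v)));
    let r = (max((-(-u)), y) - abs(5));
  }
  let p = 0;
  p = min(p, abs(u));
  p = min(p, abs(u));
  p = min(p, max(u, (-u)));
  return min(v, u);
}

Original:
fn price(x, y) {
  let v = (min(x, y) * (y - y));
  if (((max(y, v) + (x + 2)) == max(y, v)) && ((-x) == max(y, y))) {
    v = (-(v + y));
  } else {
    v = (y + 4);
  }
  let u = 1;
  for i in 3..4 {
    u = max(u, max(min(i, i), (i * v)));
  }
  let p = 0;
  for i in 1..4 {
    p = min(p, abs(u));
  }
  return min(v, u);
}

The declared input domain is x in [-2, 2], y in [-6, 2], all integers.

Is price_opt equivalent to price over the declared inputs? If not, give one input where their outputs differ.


Input x=-2, y=2: -2 from price versus 2 from price_opt.
verdict: not equivalent; witness: x=-2, y=2
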